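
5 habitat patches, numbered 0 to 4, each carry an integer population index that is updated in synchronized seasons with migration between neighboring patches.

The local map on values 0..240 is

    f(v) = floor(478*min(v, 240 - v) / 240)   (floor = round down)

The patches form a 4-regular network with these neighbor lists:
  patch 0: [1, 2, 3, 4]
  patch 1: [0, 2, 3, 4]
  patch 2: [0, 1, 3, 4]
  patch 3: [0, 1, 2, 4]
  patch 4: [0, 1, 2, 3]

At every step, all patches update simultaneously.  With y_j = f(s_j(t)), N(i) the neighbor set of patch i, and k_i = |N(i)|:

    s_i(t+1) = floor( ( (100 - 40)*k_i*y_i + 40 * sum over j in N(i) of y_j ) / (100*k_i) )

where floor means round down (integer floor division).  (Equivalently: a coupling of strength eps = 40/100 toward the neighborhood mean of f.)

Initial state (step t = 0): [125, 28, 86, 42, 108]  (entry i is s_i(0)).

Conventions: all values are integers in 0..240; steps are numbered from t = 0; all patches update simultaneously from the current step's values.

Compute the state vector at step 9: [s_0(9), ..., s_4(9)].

Answer: [79, 92, 70, 84, 72]

Derivation:
t=0: [125, 28, 86, 42, 108]
t=1: [189, 102, 160, 116, 182]
t=2: [131, 182, 160, 196, 138]
t=3: [186, 135, 157, 121, 179]
t=4: [137, 188, 166, 202, 144]
t=5: [174, 123, 145, 109, 167]
t=6: [157, 208, 186, 200, 164]
t=7: [139, 88, 110, 96, 132]
t=8: [200, 187, 209, 195, 207]
t=9: [79, 92, 70, 84, 72]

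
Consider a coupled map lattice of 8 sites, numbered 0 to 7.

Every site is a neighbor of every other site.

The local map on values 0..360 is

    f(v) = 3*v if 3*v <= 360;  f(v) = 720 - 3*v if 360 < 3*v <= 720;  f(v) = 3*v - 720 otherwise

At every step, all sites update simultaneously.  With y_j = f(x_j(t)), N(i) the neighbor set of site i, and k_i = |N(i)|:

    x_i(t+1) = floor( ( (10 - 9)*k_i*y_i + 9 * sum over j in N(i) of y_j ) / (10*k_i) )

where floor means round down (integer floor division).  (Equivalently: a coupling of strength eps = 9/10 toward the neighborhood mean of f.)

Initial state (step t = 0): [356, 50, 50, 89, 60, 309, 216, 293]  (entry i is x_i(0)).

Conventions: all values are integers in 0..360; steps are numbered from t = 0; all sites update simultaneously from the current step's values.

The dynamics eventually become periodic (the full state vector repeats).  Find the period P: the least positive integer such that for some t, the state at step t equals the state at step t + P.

Answer: 4
Key observation: The state at step 4, [126, 126, 126, 126, 126, 126, 126, 126], reappears at step 8 — and no state repeats earlier — so the cycle the system enters has period 4.

Derivation:
t=0: [356, 50, 50, 89, 60, 309, 216, 293]
t=1: [187, 192, 192, 189, 191, 191, 195, 192]
t=2: [146, 146, 146, 146, 146, 146, 146, 146]
t=3: [282, 282, 282, 282, 282, 282, 282, 282]
t=4: [126, 126, 126, 126, 126, 126, 126, 126]
t=5: [342, 342, 342, 342, 342, 342, 342, 342]
t=6: [306, 306, 306, 306, 306, 306, 306, 306]
t=7: [198, 198, 198, 198, 198, 198, 198, 198]
t=8: [126, 126, 126, 126, 126, 126, 126, 126]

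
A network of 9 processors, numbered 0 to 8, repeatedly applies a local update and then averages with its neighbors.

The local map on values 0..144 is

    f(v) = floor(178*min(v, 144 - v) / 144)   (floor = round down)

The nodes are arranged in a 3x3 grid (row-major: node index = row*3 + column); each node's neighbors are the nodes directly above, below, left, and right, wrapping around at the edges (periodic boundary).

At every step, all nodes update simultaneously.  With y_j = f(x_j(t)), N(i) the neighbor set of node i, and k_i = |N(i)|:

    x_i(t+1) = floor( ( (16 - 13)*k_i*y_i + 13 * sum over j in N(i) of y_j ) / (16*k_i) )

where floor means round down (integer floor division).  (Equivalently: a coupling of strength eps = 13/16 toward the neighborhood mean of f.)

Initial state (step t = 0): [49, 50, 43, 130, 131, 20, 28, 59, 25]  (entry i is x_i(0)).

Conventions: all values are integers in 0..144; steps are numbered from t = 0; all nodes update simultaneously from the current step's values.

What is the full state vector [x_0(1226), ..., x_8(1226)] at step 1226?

Simulating step by step:
t=0: [49, 50, 43, 130, 131, 20, 28, 59, 25]
t=1: [44, 52, 45, 30, 38, 28, 42, 42, 42]
t=2: [52, 53, 51, 44, 46, 44, 48, 52, 48]
t=3: [60, 62, 60, 57, 58, 57, 60, 60, 59]
t=4: [73, 73, 73, 71, 72, 71, 72, 73, 72]
t=5: [87, 87, 87, 87, 87, 87, 87, 88, 87]
t=6: [70, 69, 70, 70, 69, 70, 69, 69, 69]
t=7: [85, 85, 85, 85, 85, 85, 85, 85, 85]
t=8: [72, 72, 72, 72, 72, 72, 72, 72, 72]
t=9: [89, 89, 89, 89, 89, 89, 89, 89, 89]
t=10: [67, 67, 67, 67, 67, 67, 67, 67, 67]
t=11: [82, 82, 82, 82, 82, 82, 82, 82, 82]
t=12: [76, 76, 76, 76, 76, 76, 76, 76, 76]
t=13: [84, 84, 84, 84, 84, 84, 84, 84, 84]
t=14: [74, 74, 74, 74, 74, 74, 74, 74, 74]
t=15: [86, 86, 86, 86, 86, 86, 86, 86, 86]
t=16: [71, 71, 71, 71, 71, 71, 71, 71, 71]
t=17: [87, 87, 87, 87, 87, 87, 87, 87, 87]
t=18: [70, 70, 70, 70, 70, 70, 70, 70, 70]
t=19: [86, 86, 86, 86, 86, 86, 86, 86, 86]

Answer: [70, 70, 70, 70, 70, 70, 70, 70, 70]
Key observation: The state at step 15, [86, 86, 86, 86, 86, 86, 86, 86, 86], reappears at step 19: the system is in a cycle of period 4 from step 15 on.  Therefore the state at step 1226 equals the state at step 15 + ((1226 - 15) mod 4) = 18, which is [70, 70, 70, 70, 70, 70, 70, 70, 70].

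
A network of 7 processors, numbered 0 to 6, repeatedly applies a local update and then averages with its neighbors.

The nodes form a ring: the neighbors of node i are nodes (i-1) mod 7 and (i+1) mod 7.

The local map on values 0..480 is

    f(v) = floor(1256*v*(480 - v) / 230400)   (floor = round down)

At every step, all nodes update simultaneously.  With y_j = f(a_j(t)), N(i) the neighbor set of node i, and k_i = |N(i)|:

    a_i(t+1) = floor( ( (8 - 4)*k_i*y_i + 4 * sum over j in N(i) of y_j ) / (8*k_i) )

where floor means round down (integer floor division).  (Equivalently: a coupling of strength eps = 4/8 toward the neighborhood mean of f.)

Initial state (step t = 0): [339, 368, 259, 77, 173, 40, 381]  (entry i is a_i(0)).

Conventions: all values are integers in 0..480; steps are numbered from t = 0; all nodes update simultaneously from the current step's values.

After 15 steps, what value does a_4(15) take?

Answer: a_4(15) = 296

Derivation:
t=0: [339, 368, 259, 77, 173, 40, 381]
t=1: [237, 255, 254, 234, 210, 171, 191]
t=2: [309, 312, 312, 311, 304, 296, 300]
t=3: [288, 285, 285, 287, 291, 294, 293]
t=4: [300, 301, 301, 300, 299, 298, 298]
t=5: [294, 293, 293, 294, 294, 295, 294]
t=6: [298, 298, 298, 298, 297, 297, 297]
t=7: [295, 295, 295, 295, 295, 296, 295]
t=8: [297, 297, 297, 297, 296, 296, 296]
t=9: [296, 296, 296, 296, 296, 296, 296]
t=10: [296, 296, 296, 296, 296, 296, 296]
t=11: [296, 296, 296, 296, 296, 296, 296]
t=12: [296, 296, 296, 296, 296, 296, 296]
t=13: [296, 296, 296, 296, 296, 296, 296]
t=14: [296, 296, 296, 296, 296, 296, 296]
t=15: [296, 296, 296, 296, 296, 296, 296]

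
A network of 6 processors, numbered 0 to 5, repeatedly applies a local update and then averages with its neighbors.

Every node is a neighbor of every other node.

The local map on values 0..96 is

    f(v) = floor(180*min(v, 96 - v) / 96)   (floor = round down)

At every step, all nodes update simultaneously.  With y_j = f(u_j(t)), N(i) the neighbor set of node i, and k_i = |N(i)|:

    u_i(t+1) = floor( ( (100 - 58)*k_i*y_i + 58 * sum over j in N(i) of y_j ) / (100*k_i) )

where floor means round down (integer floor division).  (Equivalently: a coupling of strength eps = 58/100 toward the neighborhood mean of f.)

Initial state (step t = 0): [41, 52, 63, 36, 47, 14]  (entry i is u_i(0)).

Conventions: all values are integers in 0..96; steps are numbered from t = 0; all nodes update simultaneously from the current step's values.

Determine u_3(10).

Simulating step by step:
t=0: [41, 52, 63, 36, 47, 14]
t=1: [69, 71, 64, 66, 73, 54]
t=2: [53, 52, 56, 55, 51, 62]
t=3: [77, 78, 76, 76, 78, 72]
t=4: [36, 35, 36, 36, 35, 39]
t=5: [67, 66, 67, 67, 66, 69]
t=6: [54, 54, 54, 54, 54, 52]
t=7: [78, 78, 78, 78, 78, 79]
t=8: [32, 32, 32, 32, 32, 32]
t=9: [60, 60, 60, 60, 60, 60]
t=10: [67, 67, 67, 67, 67, 67]

Answer: u_3(10) = 67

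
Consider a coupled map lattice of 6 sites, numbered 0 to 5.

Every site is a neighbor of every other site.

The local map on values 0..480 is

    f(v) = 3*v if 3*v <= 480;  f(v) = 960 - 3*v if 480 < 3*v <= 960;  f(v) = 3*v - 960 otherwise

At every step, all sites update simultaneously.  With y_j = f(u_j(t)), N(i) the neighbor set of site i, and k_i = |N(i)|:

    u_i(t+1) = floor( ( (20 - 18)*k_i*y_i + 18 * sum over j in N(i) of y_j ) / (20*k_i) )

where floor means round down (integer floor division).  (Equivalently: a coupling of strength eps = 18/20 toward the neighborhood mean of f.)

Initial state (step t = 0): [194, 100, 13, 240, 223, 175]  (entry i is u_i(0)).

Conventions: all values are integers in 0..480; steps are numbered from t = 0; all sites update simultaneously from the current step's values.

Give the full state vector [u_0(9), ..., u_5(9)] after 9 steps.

Simulating step by step:
t=0: [194, 100, 13, 240, 223, 175]
t=1: [272, 278, 299, 283, 279, 268]
t=2: [118, 120, 125, 121, 120, 117]
t=3: [361, 360, 359, 360, 360, 361]
t=4: [120, 120, 120, 120, 120, 120]
t=5: [360, 360, 360, 360, 360, 360]
t=6: [120, 120, 120, 120, 120, 120]
t=7: [360, 360, 360, 360, 360, 360]
t=8: [120, 120, 120, 120, 120, 120]
t=9: [360, 360, 360, 360, 360, 360]

Answer: [360, 360, 360, 360, 360, 360]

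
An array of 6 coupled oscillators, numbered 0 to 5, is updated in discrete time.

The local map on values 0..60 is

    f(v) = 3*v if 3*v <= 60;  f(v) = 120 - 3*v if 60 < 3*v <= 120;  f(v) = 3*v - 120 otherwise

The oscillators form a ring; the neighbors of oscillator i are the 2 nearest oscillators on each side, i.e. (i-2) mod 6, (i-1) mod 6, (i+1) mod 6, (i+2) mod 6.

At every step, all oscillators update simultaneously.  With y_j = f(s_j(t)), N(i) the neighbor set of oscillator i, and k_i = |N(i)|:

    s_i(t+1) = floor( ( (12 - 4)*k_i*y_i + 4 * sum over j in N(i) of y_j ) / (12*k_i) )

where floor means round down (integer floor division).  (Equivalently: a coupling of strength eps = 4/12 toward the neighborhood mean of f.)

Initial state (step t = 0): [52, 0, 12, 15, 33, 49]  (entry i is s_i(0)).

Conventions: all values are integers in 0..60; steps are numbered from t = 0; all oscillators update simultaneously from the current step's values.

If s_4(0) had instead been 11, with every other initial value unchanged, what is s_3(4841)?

Simulating step by step:
t=0: [52, 0, 12, 15, 11, 49]
t=1: [32, 12, 33, 38, 34, 27]
t=2: [25, 31, 21, 13, 19, 33]
t=3: [43, 31, 52, 39, 51, 28]
t=4: [17, 25, 30, 13, 29, 30]
t=5: [45, 42, 34, 37, 34, 34]
t=6: [15, 9, 16, 11, 17, 16]
t=7: [44, 32, 45, 36, 48, 45]
t=8: [14, 20, 16, 14, 20, 16]
t=9: [46, 55, 49, 46, 55, 49]
t=10: [24, 37, 28, 24, 37, 28]
t=11: [39, 20, 33, 39, 20, 33]
t=12: [15, 44, 24, 15, 44, 24]
t=13: [40, 23, 41, 40, 23, 41]
t=14: [9, 34, 10, 9, 34, 10]
t=15: [26, 21, 27, 26, 21, 27]
t=16: [44, 51, 42, 44, 51, 42]
t=17: [14, 25, 11, 14, 25, 11]
t=18: [41, 42, 36, 41, 42, 36]
t=19: [5, 6, 9, 5, 6, 9]
t=20: [17, 19, 23, 17, 19, 23]
t=21: [52, 55, 52, 52, 55, 52]
t=22: [37, 42, 37, 37, 42, 37]
t=23: [8, 7, 8, 8, 7, 8]
t=24: [23, 22, 23, 23, 22, 23]
t=25: [51, 53, 51, 51, 53, 51]
t=26: [34, 37, 34, 34, 37, 34]
t=27: [16, 12, 16, 16, 12, 16]
t=28: [46, 40, 46, 46, 40, 46]
t=29: [15, 6, 15, 15, 6, 15]
t=30: [40, 27, 40, 40, 27, 40]
t=31: [6, 26, 6, 6, 26, 6]
t=32: [22, 34, 22, 22, 34, 22]
t=33: [48, 30, 48, 48, 30, 48]
t=34: [25, 28, 25, 25, 28, 25]
t=35: [43, 39, 43, 43, 39, 43]
t=36: [8, 5, 8, 8, 5, 8]
t=37: [22, 18, 22, 22, 18, 22]
t=38: [54, 54, 54, 54, 54, 54]
t=39: [42, 42, 42, 42, 42, 42]
t=40: [6, 6, 6, 6, 6, 6]
t=41: [18, 18, 18, 18, 18, 18]
t=42: [54, 54, 54, 54, 54, 54]

Answer: s_3(4841) = 18
Key observation: The state at step 38, [54, 54, 54, 54, 54, 54], reappears at step 42: the system is in a cycle of period 4 from step 38 on.  Therefore the state at step 4841 equals the state at step 38 + ((4841 - 38) mod 4) = 41, which is [18, 18, 18, 18, 18, 18].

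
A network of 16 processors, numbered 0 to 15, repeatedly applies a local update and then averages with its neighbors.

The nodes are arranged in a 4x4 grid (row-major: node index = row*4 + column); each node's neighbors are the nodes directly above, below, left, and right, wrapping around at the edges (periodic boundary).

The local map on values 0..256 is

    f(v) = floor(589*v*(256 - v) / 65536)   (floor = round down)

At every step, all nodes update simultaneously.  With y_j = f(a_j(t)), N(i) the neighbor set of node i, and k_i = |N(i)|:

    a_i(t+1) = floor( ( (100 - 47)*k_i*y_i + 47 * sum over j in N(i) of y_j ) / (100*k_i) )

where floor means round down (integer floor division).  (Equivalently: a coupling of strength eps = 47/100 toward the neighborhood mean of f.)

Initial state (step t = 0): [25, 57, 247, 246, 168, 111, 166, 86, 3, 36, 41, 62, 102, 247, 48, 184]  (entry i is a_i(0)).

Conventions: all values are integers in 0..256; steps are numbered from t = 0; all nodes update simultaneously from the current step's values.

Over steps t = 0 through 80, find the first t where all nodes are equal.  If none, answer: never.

Answer: 4
Key observation: Synchronization is absorbing here: once all nodes are equal they stay equal, and step 4 is the first all-equal step.

Derivation:
t=0: [25, 57, 247, 246, 168, 111, 166, 86, 3, 36, 41, 62, 102, 247, 48, 184]  (not all equal)
t=1: [73, 80, 50, 49, 108, 127, 114, 115, 56, 66, 89, 96, 97, 57, 74, 105]  (not all equal)
t=2: [122, 120, 105, 106, 135, 139, 137, 137, 115, 115, 131, 134, 127, 111, 119, 132]  (not all equal)
t=3: [145, 145, 143, 143, 145, 145, 145, 145, 145, 145, 146, 146, 146, 144, 145, 146]  (not all equal)
t=4: [144, 144, 144, 144, 144, 144, 144, 144, 144, 144, 144, 144, 144, 144, 144, 144]  (all equal)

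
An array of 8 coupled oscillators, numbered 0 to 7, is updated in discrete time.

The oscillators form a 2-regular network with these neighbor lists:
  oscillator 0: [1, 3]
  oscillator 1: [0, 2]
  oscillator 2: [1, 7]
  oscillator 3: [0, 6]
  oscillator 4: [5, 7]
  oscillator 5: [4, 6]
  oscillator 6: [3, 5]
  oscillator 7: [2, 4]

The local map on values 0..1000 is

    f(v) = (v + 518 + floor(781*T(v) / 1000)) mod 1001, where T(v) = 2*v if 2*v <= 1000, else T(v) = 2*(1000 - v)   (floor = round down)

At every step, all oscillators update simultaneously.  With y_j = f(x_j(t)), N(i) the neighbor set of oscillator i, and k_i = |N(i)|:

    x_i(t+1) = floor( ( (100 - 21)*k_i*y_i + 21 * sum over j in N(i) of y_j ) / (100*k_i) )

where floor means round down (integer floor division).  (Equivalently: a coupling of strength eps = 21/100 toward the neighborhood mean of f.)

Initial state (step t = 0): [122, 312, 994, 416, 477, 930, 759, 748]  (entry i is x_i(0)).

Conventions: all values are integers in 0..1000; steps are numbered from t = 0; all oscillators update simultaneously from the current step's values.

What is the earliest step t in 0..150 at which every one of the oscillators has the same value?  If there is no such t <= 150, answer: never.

Simulating step by step:
t=0: [122, 312, 994, 416, 477, 930, 759, 748]  (not all equal)
t=1: [749, 391, 513, 615, 711, 585, 634, 652]  (not all equal)
t=2: [651, 561, 753, 723, 689, 739, 726, 716]  (not all equal)
t=3: [713, 746, 668, 676, 686, 666, 669, 675]  (not all equal)
t=4: [678, 665, 697, 697, 694, 702, 702, 698]  (not all equal)
t=5: [696, 702, 688, 687, 687, 684, 684, 686]  (not all equal)
t=6: [687, 685, 691, 691, 692, 693, 693, 692]  (not all equal)
t=7: [692, 693, 690, 690, 689, 689, 689, 690]  (not all equal)
t=8: [690, 689, 690, 690, 691, 691, 691, 691]  (not all equal)
t=9: [691, 691, 690, 690, 690, 690, 690, 690]  (not all equal)
t=10: [690, 690, 690, 690, 691, 691, 691, 691]  (not all equal)
t=11: [691, 691, 690, 690, 690, 690, 690, 690]  (not all equal)

Answer: never
Key observation: The state at step 9 reappears at step 11 — the system is in a cycle of period 2 from step 9 on.  No step 0..11 is synchronized, and the cycle repeats forever, so no step up to 150 (or ever) has all oscillators equal.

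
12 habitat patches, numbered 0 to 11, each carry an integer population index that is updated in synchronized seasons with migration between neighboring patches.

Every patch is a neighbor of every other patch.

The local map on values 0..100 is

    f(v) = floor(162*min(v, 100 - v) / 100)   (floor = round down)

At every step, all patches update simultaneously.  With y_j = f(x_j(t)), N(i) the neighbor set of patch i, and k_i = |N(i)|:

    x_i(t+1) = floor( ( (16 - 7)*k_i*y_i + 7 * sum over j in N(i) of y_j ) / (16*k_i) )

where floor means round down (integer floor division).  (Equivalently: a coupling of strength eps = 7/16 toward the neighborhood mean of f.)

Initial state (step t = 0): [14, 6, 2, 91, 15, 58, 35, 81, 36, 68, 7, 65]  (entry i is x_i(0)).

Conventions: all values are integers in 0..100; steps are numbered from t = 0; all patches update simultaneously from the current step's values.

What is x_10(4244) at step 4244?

Simulating step by step:
t=0: [14, 6, 2, 91, 15, 58, 35, 81, 36, 68, 7, 65]
t=1: [27, 20, 17, 23, 28, 51, 45, 31, 46, 42, 21, 45]
t=2: [47, 41, 39, 44, 48, 66, 62, 51, 63, 60, 42, 62]
t=3: [71, 66, 64, 68, 72, 60, 63, 73, 62, 65, 67, 63]
t=4: [49, 54, 56, 52, 49, 59, 56, 48, 57, 55, 53, 56]
t=5: [76, 73, 72, 75, 76, 69, 72, 75, 71, 72, 74, 72]
t=6: [40, 43, 44, 41, 40, 46, 44, 41, 44, 44, 42, 44]
t=7: [66, 68, 69, 67, 66, 71, 69, 67, 69, 69, 68, 69]
t=8: [53, 51, 50, 52, 53, 48, 50, 52, 50, 50, 51, 50]
t=9: [77, 78, 79, 77, 77, 77, 79, 77, 79, 79, 78, 79]
t=10: [36, 35, 34, 36, 36, 36, 34, 36, 34, 34, 35, 34]
t=11: [57, 56, 55, 57, 57, 57, 55, 57, 55, 55, 56, 55]
t=12: [69, 70, 71, 69, 69, 69, 71, 69, 71, 71, 70, 71]
t=13: [49, 48, 46, 49, 49, 49, 46, 49, 46, 46, 48, 46]
t=14: [77, 76, 75, 77, 77, 77, 75, 77, 75, 75, 76, 75]
t=15: [37, 38, 39, 37, 37, 37, 39, 37, 39, 39, 38, 39]
t=16: [59, 61, 62, 59, 59, 59, 62, 59, 62, 62, 61, 62]
t=17: [64, 63, 62, 64, 64, 64, 62, 64, 62, 62, 63, 62]
t=18: [58, 59, 60, 58, 58, 58, 60, 58, 60, 60, 59, 60]
t=19: [67, 66, 64, 67, 67, 67, 64, 67, 64, 64, 66, 64]
t=20: [54, 55, 56, 54, 54, 54, 56, 54, 56, 56, 55, 56]
t=21: [73, 72, 71, 73, 73, 73, 71, 73, 71, 71, 72, 71]
t=22: [43, 44, 45, 43, 43, 43, 45, 43, 45, 45, 44, 45]
t=23: [69, 70, 71, 69, 69, 69, 71, 69, 71, 71, 70, 71]

Answer: x_10(4244) = 55
Key observation: The state at step 12, [69, 70, 71, 69, 69, 69, 71, 69, 71, 71, 70, 71], reappears at step 23: the system is in a cycle of period 11 from step 12 on.  Therefore the state at step 4244 equals the state at step 12 + ((4244 - 12) mod 11) = 20, which is [54, 55, 56, 54, 54, 54, 56, 54, 56, 56, 55, 56].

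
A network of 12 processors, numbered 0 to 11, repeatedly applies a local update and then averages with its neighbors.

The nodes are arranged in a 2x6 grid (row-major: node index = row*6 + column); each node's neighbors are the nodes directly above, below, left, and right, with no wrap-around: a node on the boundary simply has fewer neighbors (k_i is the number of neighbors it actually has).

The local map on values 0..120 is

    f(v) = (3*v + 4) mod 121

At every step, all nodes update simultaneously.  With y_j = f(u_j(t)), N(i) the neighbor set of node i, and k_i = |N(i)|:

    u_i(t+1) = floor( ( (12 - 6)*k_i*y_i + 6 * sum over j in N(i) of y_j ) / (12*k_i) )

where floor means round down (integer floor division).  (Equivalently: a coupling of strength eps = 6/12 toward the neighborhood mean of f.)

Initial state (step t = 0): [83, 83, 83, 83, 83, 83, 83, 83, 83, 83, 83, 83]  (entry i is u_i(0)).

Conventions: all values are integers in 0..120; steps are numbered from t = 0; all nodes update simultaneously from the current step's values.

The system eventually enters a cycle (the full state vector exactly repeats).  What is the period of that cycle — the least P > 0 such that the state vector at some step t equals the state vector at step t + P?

Answer: 5
Key observation: The state at step 0, [83, 83, 83, 83, 83, 83, 83, 83, 83, 83, 83, 83], reappears at step 5 — and no state repeats earlier — so the cycle the system enters has period 5.

Derivation:
t=0: [83, 83, 83, 83, 83, 83, 83, 83, 83, 83, 83, 83]
t=1: [11, 11, 11, 11, 11, 11, 11, 11, 11, 11, 11, 11]
t=2: [37, 37, 37, 37, 37, 37, 37, 37, 37, 37, 37, 37]
t=3: [115, 115, 115, 115, 115, 115, 115, 115, 115, 115, 115, 115]
t=4: [107, 107, 107, 107, 107, 107, 107, 107, 107, 107, 107, 107]
t=5: [83, 83, 83, 83, 83, 83, 83, 83, 83, 83, 83, 83]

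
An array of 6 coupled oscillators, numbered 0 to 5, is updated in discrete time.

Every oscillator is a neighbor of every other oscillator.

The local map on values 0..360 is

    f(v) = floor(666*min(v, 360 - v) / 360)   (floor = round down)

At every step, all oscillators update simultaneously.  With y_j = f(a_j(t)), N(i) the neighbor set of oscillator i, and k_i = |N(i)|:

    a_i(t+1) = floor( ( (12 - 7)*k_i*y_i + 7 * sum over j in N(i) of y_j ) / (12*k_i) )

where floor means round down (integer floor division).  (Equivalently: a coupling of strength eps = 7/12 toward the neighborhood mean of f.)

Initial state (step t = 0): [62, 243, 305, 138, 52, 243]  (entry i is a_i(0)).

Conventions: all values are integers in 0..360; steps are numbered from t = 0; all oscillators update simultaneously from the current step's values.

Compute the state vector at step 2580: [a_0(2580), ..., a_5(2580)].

Simulating step by step:
t=0: [62, 243, 305, 138, 52, 243]
t=1: [150, 181, 146, 192, 145, 181]
t=2: [291, 307, 289, 301, 288, 307]
t=3: [119, 110, 120, 113, 121, 110]
t=4: [215, 210, 215, 212, 216, 210]
t=5: [270, 273, 270, 271, 269, 273]
t=6: [164, 162, 164, 164, 165, 162]
t=7: [302, 301, 302, 302, 302, 301]
t=8: [107, 108, 107, 107, 107, 108]
t=9: [197, 198, 197, 197, 197, 198]
t=10: [300, 299, 300, 300, 300, 299]
t=11: [111, 111, 111, 111, 111, 111]
t=12: [205, 205, 205, 205, 205, 205]
t=13: [286, 286, 286, 286, 286, 286]
t=14: [136, 136, 136, 136, 136, 136]
t=15: [251, 251, 251, 251, 251, 251]
t=16: [201, 201, 201, 201, 201, 201]
t=17: [294, 294, 294, 294, 294, 294]
t=18: [122, 122, 122, 122, 122, 122]
t=19: [225, 225, 225, 225, 225, 225]
t=20: [249, 249, 249, 249, 249, 249]
t=21: [205, 205, 205, 205, 205, 205]

Answer: [251, 251, 251, 251, 251, 251]
Key observation: The state at step 12, [205, 205, 205, 205, 205, 205], reappears at step 21: the system is in a cycle of period 9 from step 12 on.  Therefore the state at step 2580 equals the state at step 12 + ((2580 - 12) mod 9) = 15, which is [251, 251, 251, 251, 251, 251].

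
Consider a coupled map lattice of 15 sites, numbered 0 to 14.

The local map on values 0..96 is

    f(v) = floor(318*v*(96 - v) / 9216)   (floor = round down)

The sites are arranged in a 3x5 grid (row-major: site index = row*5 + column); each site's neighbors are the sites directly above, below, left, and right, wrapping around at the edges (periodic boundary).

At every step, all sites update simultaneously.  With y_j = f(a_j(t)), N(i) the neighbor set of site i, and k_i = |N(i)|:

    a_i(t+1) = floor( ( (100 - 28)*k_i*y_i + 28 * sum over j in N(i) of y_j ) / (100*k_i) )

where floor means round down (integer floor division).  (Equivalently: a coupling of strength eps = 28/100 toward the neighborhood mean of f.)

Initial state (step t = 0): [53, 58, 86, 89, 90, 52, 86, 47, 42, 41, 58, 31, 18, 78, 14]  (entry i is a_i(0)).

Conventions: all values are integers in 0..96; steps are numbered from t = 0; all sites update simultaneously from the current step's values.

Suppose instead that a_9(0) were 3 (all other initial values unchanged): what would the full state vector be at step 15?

Answer: [75, 57, 49, 55, 74, 74, 56, 49, 56, 74, 74, 56, 48, 55, 73]
Key observation: This trace re-runs the system from the modified initial state.

Derivation:
t=0: [53, 58, 86, 89, 90, 52, 86, 47, 42, 3, 58, 31, 18, 78, 14]
t=1: [73, 69, 36, 27, 23, 69, 42, 69, 67, 21, 73, 65, 50, 47, 38]
t=2: [57, 65, 72, 65, 58, 63, 74, 66, 66, 57, 59, 69, 76, 76, 72]
t=3: [75, 67, 60, 67, 74, 70, 59, 65, 67, 73, 72, 63, 54, 54, 62]
t=4: [55, 67, 72, 67, 57, 61, 72, 70, 67, 59, 60, 70, 76, 76, 69]
t=5: [75, 66, 59, 66, 74, 72, 60, 61, 66, 73, 72, 62, 53, 54, 65]
t=6: [55, 68, 74, 68, 57, 59, 72, 73, 68, 58, 60, 71, 77, 75, 67]
t=7: [75, 64, 56, 64, 74, 74, 60, 57, 64, 74, 72, 61, 51, 56, 67]
t=8: [55, 69, 76, 70, 57, 57, 72, 75, 69, 57, 59, 72, 78, 75, 65]
t=9: [75, 63, 53, 61, 74, 74, 60, 54, 63, 74, 73, 59, 49, 55, 69]
t=10: [55, 70, 77, 72, 57, 57, 72, 77, 71, 57, 58, 73, 78, 75, 63]
t=11: [75, 61, 51, 59, 74, 74, 59, 51, 60, 74, 74, 58, 49, 55, 70]
t=12: [55, 72, 78, 74, 57, 57, 73, 78, 73, 57, 57, 74, 78, 75, 61]
t=13: [75, 59, 49, 56, 74, 74, 57, 49, 57, 74, 74, 57, 48, 55, 72]
t=14: [55, 73, 78, 75, 57, 57, 74, 78, 74, 57, 57, 74, 78, 75, 59]
t=15: [75, 57, 49, 55, 74, 74, 56, 49, 56, 74, 74, 56, 48, 55, 73]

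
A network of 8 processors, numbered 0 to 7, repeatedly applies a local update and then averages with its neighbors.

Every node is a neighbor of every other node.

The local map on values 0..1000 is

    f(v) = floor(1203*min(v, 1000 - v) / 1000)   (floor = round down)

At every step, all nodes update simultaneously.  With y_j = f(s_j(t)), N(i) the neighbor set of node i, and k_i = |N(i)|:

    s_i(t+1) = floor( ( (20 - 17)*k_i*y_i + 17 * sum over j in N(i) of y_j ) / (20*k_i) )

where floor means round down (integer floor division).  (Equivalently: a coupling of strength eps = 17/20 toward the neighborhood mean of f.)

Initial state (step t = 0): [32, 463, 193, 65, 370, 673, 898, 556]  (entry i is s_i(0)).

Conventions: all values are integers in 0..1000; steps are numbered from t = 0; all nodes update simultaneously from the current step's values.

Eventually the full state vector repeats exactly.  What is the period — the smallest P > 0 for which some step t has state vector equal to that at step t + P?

Simulating step by step:
t=0: [32, 463, 193, 65, 370, 673, 898, 556]
t=1: [292, 307, 297, 293, 303, 302, 294, 306]
t=2: [359, 359, 359, 359, 359, 359, 359, 359]
t=3: [431, 431, 431, 431, 431, 431, 431, 431]
t=4: [518, 518, 518, 518, 518, 518, 518, 518]
t=5: [579, 579, 579, 579, 579, 579, 579, 579]
t=6: [506, 506, 506, 506, 506, 506, 506, 506]
t=7: [594, 594, 594, 594, 594, 594, 594, 594]
t=8: [488, 488, 488, 488, 488, 488, 488, 488]
t=9: [587, 587, 587, 587, 587, 587, 587, 587]
t=10: [496, 496, 496, 496, 496, 496, 496, 496]
t=11: [596, 596, 596, 596, 596, 596, 596, 596]
t=12: [486, 486, 486, 486, 486, 486, 486, 486]
t=13: [584, 584, 584, 584, 584, 584, 584, 584]
t=14: [500, 500, 500, 500, 500, 500, 500, 500]
t=15: [601, 601, 601, 601, 601, 601, 601, 601]
t=16: [479, 479, 479, 479, 479, 479, 479, 479]
t=17: [576, 576, 576, 576, 576, 576, 576, 576]
t=18: [510, 510, 510, 510, 510, 510, 510, 510]
t=19: [589, 589, 589, 589, 589, 589, 589, 589]
t=20: [494, 494, 494, 494, 494, 494, 494, 494]
t=21: [594, 594, 594, 594, 594, 594, 594, 594]

Answer: 14
Key observation: The state at step 7, [594, 594, 594, 594, 594, 594, 594, 594], reappears at step 21 — and no state repeats earlier — so the cycle the system enters has period 14.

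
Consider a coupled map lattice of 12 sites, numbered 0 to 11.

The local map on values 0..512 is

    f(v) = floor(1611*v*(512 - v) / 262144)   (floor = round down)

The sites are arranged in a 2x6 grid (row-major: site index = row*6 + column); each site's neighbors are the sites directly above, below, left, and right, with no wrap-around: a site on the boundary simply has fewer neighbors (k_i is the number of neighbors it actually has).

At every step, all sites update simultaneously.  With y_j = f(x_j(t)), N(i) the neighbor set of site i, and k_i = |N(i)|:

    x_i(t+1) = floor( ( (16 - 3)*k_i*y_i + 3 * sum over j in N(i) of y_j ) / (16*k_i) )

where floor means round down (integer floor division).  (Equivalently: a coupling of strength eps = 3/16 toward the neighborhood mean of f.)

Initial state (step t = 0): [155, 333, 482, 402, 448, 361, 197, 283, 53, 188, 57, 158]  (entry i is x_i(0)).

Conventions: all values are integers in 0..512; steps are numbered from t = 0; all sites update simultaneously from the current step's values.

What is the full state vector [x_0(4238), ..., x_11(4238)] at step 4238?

Answer: [278, 287, 328, 385, 397, 398, 278, 287, 328, 385, 397, 398]
Key observation: The state at step 27, [398, 394, 367, 303, 281, 278, 398, 394, 367, 303, 281, 278], reappears at step 29: the system is in a cycle of period 2 from step 27 on.  Therefore the state at step 4238 equals the state at step 27 + ((4238 - 27) mod 2) = 28, which is [278, 287, 328, 385, 397, 398, 278, 287, 328, 385, 397, 398].

Derivation:
t=0: [155, 333, 482, 402, 448, 361, 197, 283, 53, 188, 57, 158]
t=1: [346, 349, 120, 260, 190, 320, 378, 379, 174, 340, 185, 324]
t=2: [347, 342, 304, 390, 376, 376, 314, 314, 353, 362, 370, 374]
t=3: [354, 360, 377, 301, 313, 314, 379, 378, 348, 330, 321, 317]
t=4: [339, 333, 320, 383, 382, 381, 312, 314, 346, 369, 376, 379]
t=5: [362, 367, 370, 309, 305, 306, 380, 379, 353, 323, 313, 309]
t=6: [330, 325, 327, 380, 386, 386, 310, 312, 342, 374, 382, 384]
t=7: [370, 373, 366, 311, 299, 298, 382, 380, 357, 318, 305, 301]
t=8: [320, 318, 331, 380, 390, 390, 306, 310, 339, 377, 386, 389]
t=9: [378, 378, 364, 311, 293, 292, 385, 382, 359, 313, 298, 294]
t=10: [309, 311, 333, 381, 393, 393, 301, 307, 337, 379, 390, 392]
t=11: [385, 383, 363, 308, 288, 287, 389, 384, 360, 311, 292, 289]
t=12: [299, 304, 333, 383, 395, 396, 295, 303, 336, 381, 393, 395]
t=13: [390, 386, 363, 305, 285, 282, 392, 387, 361, 308, 287, 284]
t=14: [292, 299, 333, 384, 396, 397, 290, 298, 334, 383, 395, 397]
t=15: [393, 389, 363, 304, 283, 280, 394, 389, 362, 305, 284, 280]
t=16: [287, 295, 333, 385, 397, 398, 286, 295, 333, 384, 396, 398]
t=17: [395, 391, 363, 303, 281, 278, 396, 391, 363, 304, 282, 278]
t=18: [284, 292, 332, 385, 397, 398, 282, 292, 332, 385, 397, 398]
t=19: [396, 392, 364, 302, 281, 278, 397, 392, 364, 302, 281, 278]
t=20: [282, 291, 332, 385, 397, 398, 281, 291, 332, 385, 397, 398]
t=21: [397, 393, 364, 302, 281, 278, 397, 393, 364, 302, 281, 278]
t=22: [280, 289, 331, 385, 397, 398, 280, 289, 331, 385, 397, 398]
t=23: [398, 394, 365, 303, 281, 278, 398, 394, 365, 303, 281, 278]
t=24: [278, 287, 330, 385, 397, 398, 278, 287, 330, 385, 397, 398]
t=25: [398, 394, 366, 303, 281, 278, 398, 394, 366, 303, 281, 278]
t=26: [278, 287, 329, 385, 397, 398, 278, 287, 329, 385, 397, 398]
t=27: [398, 394, 367, 303, 281, 278, 398, 394, 367, 303, 281, 278]
t=28: [278, 287, 328, 385, 397, 398, 278, 287, 328, 385, 397, 398]
t=29: [398, 394, 367, 303, 281, 278, 398, 394, 367, 303, 281, 278]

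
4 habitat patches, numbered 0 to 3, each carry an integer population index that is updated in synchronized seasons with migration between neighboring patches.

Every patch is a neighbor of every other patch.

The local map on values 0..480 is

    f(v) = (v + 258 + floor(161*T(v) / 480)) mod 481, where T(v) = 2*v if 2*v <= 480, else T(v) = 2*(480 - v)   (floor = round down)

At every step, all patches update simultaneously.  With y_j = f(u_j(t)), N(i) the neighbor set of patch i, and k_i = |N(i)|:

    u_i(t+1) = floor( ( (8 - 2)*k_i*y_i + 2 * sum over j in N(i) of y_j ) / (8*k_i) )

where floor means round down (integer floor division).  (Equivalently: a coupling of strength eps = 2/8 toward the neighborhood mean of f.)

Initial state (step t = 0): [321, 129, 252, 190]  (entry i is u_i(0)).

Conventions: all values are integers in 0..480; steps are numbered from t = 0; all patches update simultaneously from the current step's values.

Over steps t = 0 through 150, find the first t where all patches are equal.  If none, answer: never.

Simulating step by step:
t=0: [321, 129, 252, 190]  (not all equal)
t=1: [215, 394, 200, 142]  (not all equal)
t=2: [131, 192, 114, 50]  (not all equal)
t=3: [430, 178, 412, 340]  (not all equal)
t=4: [223, 112, 219, 203]  (not all equal)
t=5: [170, 367, 165, 148]  (not all equal)
t=6: [70, 175, 64, 45]  (not all equal)
t=7: [344, 141, 337, 317]  (not all equal)
t=8: [194, 61, 192, 188]  (not all equal)
t=9: [121, 293, 118, 114]  (not all equal)
t=10: [436, 259, 433, 428]  (not all equal)
t=11: [236, 198, 236, 234]  (not all equal)
t=12: [165, 122, 165, 162]  (not all equal)
t=13: [85, 358, 85, 82]  (not all equal)
t=14: [384, 261, 384, 380]  (not all equal)
t=15: [221, 194, 221, 220]  (not all equal)
t=16: [142, 112, 142, 140]  (not all equal)
t=17: [49, 336, 49, 46]  (not all equal)
t=18: [327, 241, 327, 324]  (not all equal)
t=19: [203, 184, 203, 202]  (not all equal)
t=20: [113, 91, 113, 111]  (not all equal)
t=21: [442, 418, 442, 440]  (not all equal)
t=22: [243, 237, 243, 242]  (not all equal)
t=23: [177, 173, 177, 177]  (not all equal)
t=24: [71, 67, 71, 71]  (not all equal)
t=25: [375, 370, 375, 375]  (not all equal)
t=26: [221, 220, 221, 221]  (not all equal)
t=27: [145, 144, 145, 145]  (not all equal)
t=28: [18, 17, 18, 18]  (not all equal)
t=29: [287, 286, 287, 287]  (not all equal)
t=30: [193, 193, 193, 193]  (all equal)

Answer: 30
Key observation: Synchronization is absorbing here: once all patches are equal they stay equal, and step 30 is the first all-equal step.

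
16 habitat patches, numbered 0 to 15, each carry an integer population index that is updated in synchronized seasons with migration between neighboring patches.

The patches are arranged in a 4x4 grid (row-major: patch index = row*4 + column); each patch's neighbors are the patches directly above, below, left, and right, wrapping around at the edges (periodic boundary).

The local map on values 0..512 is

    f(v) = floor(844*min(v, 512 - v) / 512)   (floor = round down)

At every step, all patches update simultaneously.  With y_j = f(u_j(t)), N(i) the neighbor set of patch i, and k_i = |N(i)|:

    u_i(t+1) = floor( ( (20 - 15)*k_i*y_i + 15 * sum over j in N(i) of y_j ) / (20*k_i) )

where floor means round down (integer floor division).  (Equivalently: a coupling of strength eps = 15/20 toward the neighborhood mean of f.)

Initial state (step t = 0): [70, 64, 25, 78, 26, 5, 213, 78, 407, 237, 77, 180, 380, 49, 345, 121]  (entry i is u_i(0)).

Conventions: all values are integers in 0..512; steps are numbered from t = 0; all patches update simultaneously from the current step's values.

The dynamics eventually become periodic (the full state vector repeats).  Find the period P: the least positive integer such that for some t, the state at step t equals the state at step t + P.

Answer: 10
Key observation: The state at step 25, [357, 357, 357, 357, 357, 357, 357, 357, 357, 357, 357, 357, 357, 357, 357, 357], reappears at step 35 — and no state repeats earlier — so the cycle the system enters has period 10.

Derivation:
t=0: [70, 64, 25, 78, 26, 5, 213, 78, 407, 237, 77, 180, 380, 49, 345, 121]
t=1: [121, 72, 171, 122, 90, 168, 144, 185, 220, 170, 277, 191, 160, 205, 152, 221]
t=2: [186, 234, 221, 265, 250, 215, 293, 244, 278, 325, 299, 344, 302, 255, 319, 283]
t=3: [367, 367, 366, 373, 374, 363, 366, 373, 347, 360, 324, 353, 365, 359, 363, 346]
t=4: [235, 242, 238, 241, 241, 240, 251, 236, 251, 264, 264, 268, 254, 246, 262, 251]
t=5: [398, 395, 401, 395, 396, 401, 400, 398, 407, 405, 408, 404, 407, 408, 406, 408]
t=6: [187, 183, 184, 184, 184, 184, 181, 186, 177, 174, 176, 176, 174, 176, 173, 177]
t=7: [300, 301, 298, 302, 302, 298, 299, 300, 291, 291, 289, 293, 292, 289, 291, 291]
t=8: [349, 353, 352, 351, 351, 352, 354, 350, 359, 362, 361, 361, 361, 361, 362, 359]
t=9: [262, 260, 259, 263, 263, 259, 260, 261, 252, 251, 249, 253, 253, 250, 251, 252]
t=10: [412, 414, 414, 413, 413, 414, 414, 413, 414, 413, 413, 414, 414, 413, 413, 414]
t=11: [162, 161, 161, 162, 162, 161, 161, 162, 161, 162, 162, 161, 161, 162, 162, 161]
t=12: [266, 265, 265, 266, 266, 265, 265, 266, 265, 266, 266, 265, 265, 266, 266, 265]
t=13: [405, 406, 406, 405, 405, 406, 406, 405, 406, 405, 405, 406, 406, 405, 405, 406]
t=14: [175, 174, 174, 175, 175, 174, 174, 175, 174, 175, 175, 174, 174, 175, 175, 174]
t=15: [287, 286, 286, 287, 287, 286, 286, 287, 286, 287, 287, 286, 286, 287, 287, 286]
t=16: [370, 371, 371, 370, 370, 371, 371, 370, 371, 370, 370, 371, 371, 370, 370, 371]
t=17: [233, 232, 232, 233, 233, 232, 232, 233, 232, 233, 233, 232, 232, 233, 233, 232]
t=18: [383, 382, 382, 383, 383, 382, 382, 383, 382, 383, 383, 382, 382, 383, 383, 382]
t=19: [212, 213, 213, 212, 212, 213, 213, 212, 213, 212, 212, 213, 213, 212, 212, 213]
t=20: [349, 350, 350, 349, 349, 350, 350, 349, 350, 349, 349, 350, 350, 349, 349, 350]
t=21: [267, 267, 267, 267, 267, 267, 267, 267, 267, 267, 267, 267, 267, 267, 267, 267]
t=22: [403, 403, 403, 403, 403, 403, 403, 403, 403, 403, 403, 403, 403, 403, 403, 403]
t=23: [179, 179, 179, 179, 179, 179, 179, 179, 179, 179, 179, 179, 179, 179, 179, 179]
t=24: [295, 295, 295, 295, 295, 295, 295, 295, 295, 295, 295, 295, 295, 295, 295, 295]
t=25: [357, 357, 357, 357, 357, 357, 357, 357, 357, 357, 357, 357, 357, 357, 357, 357]
t=26: [255, 255, 255, 255, 255, 255, 255, 255, 255, 255, 255, 255, 255, 255, 255, 255]
t=27: [420, 420, 420, 420, 420, 420, 420, 420, 420, 420, 420, 420, 420, 420, 420, 420]
t=28: [151, 151, 151, 151, 151, 151, 151, 151, 151, 151, 151, 151, 151, 151, 151, 151]
t=29: [248, 248, 248, 248, 248, 248, 248, 248, 248, 248, 248, 248, 248, 248, 248, 248]
t=30: [408, 408, 408, 408, 408, 408, 408, 408, 408, 408, 408, 408, 408, 408, 408, 408]
t=31: [171, 171, 171, 171, 171, 171, 171, 171, 171, 171, 171, 171, 171, 171, 171, 171]
t=32: [281, 281, 281, 281, 281, 281, 281, 281, 281, 281, 281, 281, 281, 281, 281, 281]
t=33: [380, 380, 380, 380, 380, 380, 380, 380, 380, 380, 380, 380, 380, 380, 380, 380]
t=34: [217, 217, 217, 217, 217, 217, 217, 217, 217, 217, 217, 217, 217, 217, 217, 217]
t=35: [357, 357, 357, 357, 357, 357, 357, 357, 357, 357, 357, 357, 357, 357, 357, 357]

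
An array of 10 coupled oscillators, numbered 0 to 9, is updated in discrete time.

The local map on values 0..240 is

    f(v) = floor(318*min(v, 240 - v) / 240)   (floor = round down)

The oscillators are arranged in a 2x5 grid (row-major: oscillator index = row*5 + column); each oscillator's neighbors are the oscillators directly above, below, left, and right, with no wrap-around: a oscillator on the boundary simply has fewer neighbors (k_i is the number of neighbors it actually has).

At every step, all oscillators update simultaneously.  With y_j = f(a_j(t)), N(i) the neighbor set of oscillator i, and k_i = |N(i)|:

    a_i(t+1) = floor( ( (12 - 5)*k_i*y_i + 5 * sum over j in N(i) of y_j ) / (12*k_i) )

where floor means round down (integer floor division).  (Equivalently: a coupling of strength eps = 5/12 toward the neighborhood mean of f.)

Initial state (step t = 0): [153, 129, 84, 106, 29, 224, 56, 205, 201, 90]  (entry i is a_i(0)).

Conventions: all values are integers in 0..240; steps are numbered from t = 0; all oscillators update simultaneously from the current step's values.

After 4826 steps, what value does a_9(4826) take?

Answer: a_9(4826) = 119
Key observation: The state at step 21, [115, 115, 118, 138, 153, 115, 115, 118, 138, 153], reappears at step 25: the system is in a cycle of period 4 from step 21 on.  Therefore the state at step 4826 equals the state at step 21 + ((4826 - 21) mod 4) = 22, which is [152, 152, 152, 135, 119, 152, 152, 152, 135, 119].

Derivation:
t=0: [153, 129, 84, 106, 29, 224, 56, 205, 201, 90]
t=1: [102, 127, 111, 109, 76, 51, 72, 59, 72, 87]
t=2: [123, 139, 137, 131, 112, 87, 96, 92, 102, 107]
t=3: [142, 135, 134, 142, 145, 125, 125, 125, 135, 141]
t=4: [135, 139, 140, 131, 127, 147, 150, 148, 138, 131]
t=5: [134, 131, 132, 141, 146, 125, 121, 124, 135, 143]
t=6: [143, 145, 142, 132, 126, 150, 153, 150, 138, 129]
t=7: [125, 124, 129, 141, 148, 120, 117, 122, 135, 145]
t=8: [153, 152, 146, 132, 123, 156, 155, 152, 138, 127]
t=9: [114, 116, 124, 140, 151, 112, 112, 119, 135, 147]
t=10: [150, 152, 150, 133, 121, 148, 149, 152, 138, 125]
t=11: [118, 117, 121, 139, 152, 120, 119, 119, 135, 149]
t=12: [156, 155, 153, 134, 120, 157, 157, 154, 138, 123]
t=13: [110, 111, 117, 138, 154, 109, 109, 115, 135, 151]
t=14: [145, 147, 150, 135, 118, 144, 145, 149, 137, 120]
t=15: [125, 123, 122, 138, 153, 126, 124, 122, 137, 153]
t=16: [152, 154, 152, 135, 119, 151, 153, 152, 135, 119]
t=17: [115, 114, 118, 138, 153, 116, 115, 119, 138, 153]
t=18: [152, 151, 152, 135, 119, 152, 152, 153, 135, 119]
t=19: [116, 116, 119, 138, 153, 116, 116, 118, 138, 153]
t=20: [153, 153, 153, 135, 119, 153, 153, 152, 135, 119]
t=21: [115, 115, 118, 138, 153, 115, 115, 118, 138, 153]
t=22: [152, 152, 152, 135, 119, 152, 152, 152, 135, 119]
t=23: [116, 116, 119, 138, 153, 116, 116, 119, 138, 153]
t=24: [153, 153, 153, 135, 119, 153, 153, 153, 135, 119]
t=25: [115, 115, 118, 138, 153, 115, 115, 118, 138, 153]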